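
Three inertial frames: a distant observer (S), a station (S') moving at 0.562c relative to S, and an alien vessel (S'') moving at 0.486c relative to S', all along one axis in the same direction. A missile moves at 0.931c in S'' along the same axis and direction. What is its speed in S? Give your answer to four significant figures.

First combine the missile and alien vessel (S''→S'): u₁ = (0.931 + 0.486)/(1 + 0.931×0.486) = 1.417/1.452466 = 0.97558.
Then combine with the station (S'→S): u = (0.97558 + 0.562)/(1 + 0.97558×0.562) = 1.53758/1.54827596 = 0.99309.

0.9931c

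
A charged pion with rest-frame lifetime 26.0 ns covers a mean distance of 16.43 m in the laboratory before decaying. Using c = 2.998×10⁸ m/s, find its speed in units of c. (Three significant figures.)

Let x = d/(cτ) = 16.43 m / (2.998×10⁸ m/s × 2.600×10^-8 s) = 2.1078. Since d = βγcτ, x = βγ = β/√(1−β²).
Solving: β² = x²/(1+x²) = 4.44282/5.44282 = 0.816272, so β = 0.903.

0.903c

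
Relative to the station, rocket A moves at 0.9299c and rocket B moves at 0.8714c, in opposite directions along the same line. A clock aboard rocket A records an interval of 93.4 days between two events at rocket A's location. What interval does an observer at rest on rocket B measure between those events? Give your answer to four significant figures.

The velocity of rocket A relative to rocket B is (0.9299 + 0.8714)c / (1 + 0.9299×0.8714) = 0.99502c; relative speed 0.99502c.
γ for this relative speed: γ = 1/√(1 − 0.990065) = 10.033.
The clock on rocket A records proper time, so rocket B measures Δt = γΔτ = 10.033 × 93.4 = 937.1 days.

937.1 days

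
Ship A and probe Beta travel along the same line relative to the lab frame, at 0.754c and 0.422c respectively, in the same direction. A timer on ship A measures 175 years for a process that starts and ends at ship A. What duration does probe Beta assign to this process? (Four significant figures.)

200.4 years

The velocity of ship A relative to probe Beta is (0.754 − 0.422)c / (1 − 0.754×0.422) = 0.48694c; relative speed 0.48694c.
γ for this relative speed: γ = 1/√(1 − 0.237111) = 1.1449.
Ship A's interval is proper; time dilation gives Δt_B = γΔτ = 1.1449 × 175 years = 200.4 years.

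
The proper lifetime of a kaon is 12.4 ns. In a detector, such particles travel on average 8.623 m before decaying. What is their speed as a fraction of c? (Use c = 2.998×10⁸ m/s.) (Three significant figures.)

0.918c

Let x = d/(cτ) = 8.623 m / (2.998×10⁸ m/s × 1.240×10^-8 s) = 2.3196. Since d = βγcτ, x = βγ = β/√(1−β²).
Solving: β² = x²/(1+x²) = 5.38054/6.38054 = 0.843273, so β = 0.918.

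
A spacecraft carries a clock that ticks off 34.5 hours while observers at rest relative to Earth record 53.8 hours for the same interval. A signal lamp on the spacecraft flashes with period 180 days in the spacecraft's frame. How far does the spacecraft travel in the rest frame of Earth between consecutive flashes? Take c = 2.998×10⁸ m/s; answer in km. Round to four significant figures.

From Δt = γΔτ: γ = 53.8/34.5 = 1.55942.
β = √(1 − 1/γ²) = 0.76732. Lab-frame period = γτ = 1.55942×180 days = 280.7 days. Distance = βc × γτ = 0.76732 × 2.998×10⁸ m/s × 24252480 s = 5.5791×10^15 m = 5.579×10^12 km.

5.579×10^12 km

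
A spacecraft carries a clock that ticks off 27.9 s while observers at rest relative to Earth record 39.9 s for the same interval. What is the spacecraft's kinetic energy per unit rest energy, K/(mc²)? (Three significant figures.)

0.430

From Δt = γΔτ: γ = 39.9/27.9 = 1.43011.
K/(mc²) = γ − 1 = 1.43011 − 1 = 0.430.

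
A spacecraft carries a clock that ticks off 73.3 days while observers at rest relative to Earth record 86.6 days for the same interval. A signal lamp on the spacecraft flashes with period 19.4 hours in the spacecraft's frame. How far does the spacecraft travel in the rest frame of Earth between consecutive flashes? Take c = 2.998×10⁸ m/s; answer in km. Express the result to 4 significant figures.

1.317×10^10 km

γ = Δt/Δτ = 86.6/73.3 = 1.18145.
β = √(1 − 1/γ²) = 0.53252. Lab-frame period = γτ = 1.18145×19.4 hours = 22.92 hours. Distance = βc × γτ = 0.53252 × 2.998×10⁸ m/s × 82512 s = 1.3173×10^13 m = 1.317×10^10 km.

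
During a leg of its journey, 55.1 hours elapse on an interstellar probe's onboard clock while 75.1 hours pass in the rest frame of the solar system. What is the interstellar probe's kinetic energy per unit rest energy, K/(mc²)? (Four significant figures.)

γ = Δt/Δτ = 75.1/55.1 = 1.36298.
Since K = (γ−1)mc², K/(mc²) = 1.36298 − 1 = 0.3630.

0.3630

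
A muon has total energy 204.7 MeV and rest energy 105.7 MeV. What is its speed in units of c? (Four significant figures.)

0.8564c

γ = E/(mc²) = 204.7/105.7 = 1.9366.
β = √(1 − 1/γ²) = √(1 − 0.266637) = √0.733363 = 0.8564.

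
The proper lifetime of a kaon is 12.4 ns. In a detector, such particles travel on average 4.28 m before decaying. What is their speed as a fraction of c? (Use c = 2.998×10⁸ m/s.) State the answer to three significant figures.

0.755c

d = βγcτ ⇒ βγ = d/(cτ) = 4.280 m / (3.71752 m) = 1.1513.
β = (βγ)/√(1+(βγ)²) = 1.1513/√2.32549 = 0.755.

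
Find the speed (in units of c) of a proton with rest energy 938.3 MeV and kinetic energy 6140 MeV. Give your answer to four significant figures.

K = (γ−1)mc², so γ = 1 + 6140/938.3 = 7.5437.
Then v/c = √(1 − γ⁻²) = √(1 − 0.0175724) = √0.9824276 = 0.9912.

0.9912c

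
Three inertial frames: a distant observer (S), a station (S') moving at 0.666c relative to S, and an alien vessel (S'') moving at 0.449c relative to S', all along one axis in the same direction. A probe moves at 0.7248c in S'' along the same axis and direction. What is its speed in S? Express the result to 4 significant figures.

0.9760c

First combine the probe and alien vessel (S''→S'): u₁ = (0.7248 + 0.449)/(1 + 0.7248×0.449) = 1.1738/1.3254352 = 0.8856.
Then combine with the station (S'→S): u = (0.8856 + 0.666)/(1 + 0.8856×0.666) = 1.5516/1.5898096 = 0.97597.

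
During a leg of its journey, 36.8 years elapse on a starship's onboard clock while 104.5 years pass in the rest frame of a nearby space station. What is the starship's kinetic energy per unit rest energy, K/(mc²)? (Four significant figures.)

The time-dilation ratio gives γ = 104.5/36.8 = 2.83967.
K/(mc²) = γ − 1 = 2.83967 − 1 = 1.840.

1.840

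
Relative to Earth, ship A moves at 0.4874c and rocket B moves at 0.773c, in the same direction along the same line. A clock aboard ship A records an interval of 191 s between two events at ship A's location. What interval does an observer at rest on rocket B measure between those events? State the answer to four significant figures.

214.9 s

Transform ship A's velocity into rocket B's frame: (0.4874 − 0.773)/(1 − 0.4874·0.773) = −0.2856/0.6232398, so the relative speed is 0.45825c.
γ for this relative speed: γ = 1/√(1 − 0.209993) = 1.1251.
Ship A's interval is proper; time dilation gives Δt_B = γΔτ = 1.1251 × 191 s = 214.9 s.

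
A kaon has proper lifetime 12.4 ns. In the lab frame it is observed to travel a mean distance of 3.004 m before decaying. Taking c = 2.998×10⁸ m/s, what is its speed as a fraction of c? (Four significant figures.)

d = βγcτ ⇒ βγ = d/(cτ) = 3.004 m / (3.71752 m) = 0.80807.
β = (βγ)/√(1+(βγ)²) = 0.80807/√1.652977 = 0.6285.

0.6285c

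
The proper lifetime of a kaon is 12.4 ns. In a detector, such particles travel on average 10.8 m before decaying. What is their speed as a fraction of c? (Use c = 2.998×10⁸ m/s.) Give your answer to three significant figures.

0.946c

Lab distance = (lab lifetime)·v = γτ·βc, so βγ = d/(cτ) = 10.80/(2.998×10⁸ × 1.240×10^-8) = 2.9052.
With βγ = 2.9052: γ² = 1 + (βγ)² = 9.44019, and β = (βγ)/γ = 2.9052/3.07249 = 0.946.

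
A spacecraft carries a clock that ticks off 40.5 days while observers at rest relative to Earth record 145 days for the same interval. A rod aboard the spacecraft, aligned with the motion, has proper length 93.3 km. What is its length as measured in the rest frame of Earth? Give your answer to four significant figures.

γ = Δt/Δτ = 145/40.5 = 3.58025.
The rod contracts by the same γ: 93.3 km / 3.58025 = 26.06 km.

26.06 km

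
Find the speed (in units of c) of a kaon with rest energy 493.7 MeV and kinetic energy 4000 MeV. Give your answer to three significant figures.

γ = 1 + K/(mc²) = 1 + 4000/493.7 = 9.1021.
β = √(1 − 1/γ²) = √(1 − 0.0120703) = √0.9879297 = 0.994.

0.994c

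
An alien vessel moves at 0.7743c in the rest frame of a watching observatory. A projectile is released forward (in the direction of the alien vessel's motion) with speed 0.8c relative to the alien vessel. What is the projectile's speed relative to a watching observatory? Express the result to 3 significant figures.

Relativistic velocity addition: u = (u' + v)/(1 + u'v/c²), with u' = 0.8c and v = 0.7743c.
Numerator: 0.8 + 0.7743 = 1.5743. Denominator: 1 + (0.8)(0.7743) = 1.61944.
u = 1.5743/1.61944 = 0.97213, so the speed is 0.972c.

0.972c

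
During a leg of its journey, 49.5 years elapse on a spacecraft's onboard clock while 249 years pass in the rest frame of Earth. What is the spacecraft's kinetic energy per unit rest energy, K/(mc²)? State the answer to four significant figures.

The time-dilation ratio gives γ = 249/49.5 = 5.0303.
K/(mc²) = γ − 1 = 5.0303 − 1 = 4.030.

4.030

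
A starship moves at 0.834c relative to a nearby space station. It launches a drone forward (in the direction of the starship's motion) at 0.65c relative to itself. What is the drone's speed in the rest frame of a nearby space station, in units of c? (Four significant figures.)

In units of c, u = (u' + v)/(1 + u'v) with u' = 0.65 and v = 0.834.
Numerator: 0.65 + 0.834 = 1.484. Denominator: 1 + (0.65)(0.834) = 1.5421.
u = 1.484/1.5421 = 0.96232, so the speed is 0.9623c.

0.9623c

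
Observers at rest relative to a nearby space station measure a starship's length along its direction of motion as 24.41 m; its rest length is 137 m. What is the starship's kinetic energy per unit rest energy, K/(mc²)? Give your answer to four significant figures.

Length contraction gives γ = L₀/L = 137/24.41 = 5.61245.
K/(mc²) = γ − 1 = 5.61245 − 1 = 4.612.

4.612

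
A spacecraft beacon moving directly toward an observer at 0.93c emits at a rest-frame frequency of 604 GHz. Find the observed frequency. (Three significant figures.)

3170 GHz

Relativistic Doppler (source moving toward): f_obs = f_src · √((1+β)/(1−β)).
With β = 0.93: factor = √(1.93/0.07) = 5.2509.
f_obs = 604 × 5.2509 = 3170 GHz.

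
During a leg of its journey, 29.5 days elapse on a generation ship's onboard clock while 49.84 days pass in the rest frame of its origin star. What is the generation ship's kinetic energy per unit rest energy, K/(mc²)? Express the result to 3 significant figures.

0.689

γ = Δt/Δτ = 49.84/29.5 = 1.68949.
Since K = (γ−1)mc², K/(mc²) = 1.68949 − 1 = 0.689.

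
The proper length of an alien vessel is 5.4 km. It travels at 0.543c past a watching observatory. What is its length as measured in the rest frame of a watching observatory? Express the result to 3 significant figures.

With β = 0.543, γ = 1/√(1 − 0.543²) = 1/√0.705151 = 1.1909.
Along the direction of motion the measured length is L₀/γ = 5.4/1.1909 = 4.53 km.

4.53 km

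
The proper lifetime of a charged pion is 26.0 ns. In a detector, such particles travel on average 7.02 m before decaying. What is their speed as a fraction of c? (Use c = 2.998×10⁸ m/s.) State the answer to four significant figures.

Lab distance = (lab lifetime)·v = γτ·βc, so βγ = d/(cτ) = 7.020/(2.998×10⁸ × 2.600×10^-8) = 0.9006.
With βγ = 0.9006: γ² = 1 + (βγ)² = 1.81108, and β = (βγ)/γ = 0.9006/1.34576 = 0.6692.

0.6692c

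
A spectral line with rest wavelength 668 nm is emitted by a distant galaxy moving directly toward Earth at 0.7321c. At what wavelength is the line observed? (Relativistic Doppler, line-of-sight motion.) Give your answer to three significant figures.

263 nm

Relativistic Doppler for wavelength: λ_obs = λ_src · √((1−β)/(1+β)).
With β = 0.7321: factor = √(0.2679/1.7321) = 0.39328.
λ_obs = 668 × 0.39328 = 263 nm.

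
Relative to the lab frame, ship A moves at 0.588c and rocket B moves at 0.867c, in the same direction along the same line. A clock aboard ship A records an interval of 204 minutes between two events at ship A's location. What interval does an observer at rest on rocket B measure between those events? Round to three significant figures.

248 minutes

Speed of ship A in rocket B's frame: u = (v_A − v_B)/(1 − v_A v_B/c²) = (0.588 − 0.867)/(1 − 0.588×0.867) = −0.279/0.490204 = −0.56915; |u| = 0.56915c.
γ for this relative speed: γ = 1/√(1 − 0.323932) = 1.2162.
The clock on ship A records proper time, so rocket B measures Δt = γΔτ = 1.2162 × 204 = 248 minutes.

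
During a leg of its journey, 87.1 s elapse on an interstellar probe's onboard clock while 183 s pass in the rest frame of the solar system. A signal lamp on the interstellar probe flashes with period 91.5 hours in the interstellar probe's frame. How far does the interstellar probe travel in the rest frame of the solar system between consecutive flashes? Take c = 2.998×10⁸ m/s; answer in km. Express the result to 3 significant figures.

1.82×10^11 km

The time-dilation ratio gives γ = 183/87.1 = 2.10103.
β = √(1 − 1/γ²) = 0.87947. Lab-frame period = γτ = 2.10103×91.5 hours = 192.24 hours. Distance = βc × γτ = 0.87947 × 2.998×10⁸ m/s × 692064 s = 1.8247×10^14 m = 1.82×10^11 km.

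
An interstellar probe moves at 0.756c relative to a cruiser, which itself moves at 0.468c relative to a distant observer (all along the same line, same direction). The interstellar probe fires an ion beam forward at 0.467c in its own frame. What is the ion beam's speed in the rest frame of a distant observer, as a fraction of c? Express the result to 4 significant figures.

Apply u = (u'+v)/(1+u'v) twice. Ion beam in the cruiser frame: (0.467+0.756)/(1+0.467·0.756) = 1.223/1.353052 = 0.90388c.
That velocity, transformed to the rest frame of a distant observer: (0.90388+0.468)/(1+0.90388·0.468) = 1.37188/1.42301584 = 0.96407c.

0.9641c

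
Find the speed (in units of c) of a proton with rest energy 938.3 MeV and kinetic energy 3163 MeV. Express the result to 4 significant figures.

K = (γ−1)mc², so γ = 1 + 3163/938.3 = 4.371.
Then v/c = √(1 − γ⁻²) = √(1 − 0.0523406) = √0.9476594 = 0.9735.

0.9735c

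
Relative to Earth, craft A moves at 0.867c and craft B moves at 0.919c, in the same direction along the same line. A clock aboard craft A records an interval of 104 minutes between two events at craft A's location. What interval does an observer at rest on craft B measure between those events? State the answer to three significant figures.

Speed of craft A in craft B's frame: u = (v_A − v_B)/(1 − v_A v_B/c²) = (0.867 − 0.919)/(1 − 0.867×0.919) = −0.052/0.203227 = −0.25587; |u| = 0.25587c.
γ for this relative speed: γ = 1/√(1 − 0.0654695) = 1.0344.
The clock on craft A records proper time, so craft B measures Δt = γΔτ = 1.0344 × 104 = 108 minutes.

108 minutes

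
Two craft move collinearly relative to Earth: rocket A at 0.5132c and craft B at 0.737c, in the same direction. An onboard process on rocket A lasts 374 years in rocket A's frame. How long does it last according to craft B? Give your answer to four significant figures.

The velocity of rocket A relative to craft B is (0.5132 − 0.737)c / (1 − 0.5132×0.737) = −0.35994c; relative speed 0.35994c.
At |u| = 0.35994c, γ = (1 − 0.129557)^(−1/2) = 1.0718.
The clock on rocket A records proper time, so craft B measures Δt = γΔτ = 1.0718 × 374 = 400.9 years.

400.9 years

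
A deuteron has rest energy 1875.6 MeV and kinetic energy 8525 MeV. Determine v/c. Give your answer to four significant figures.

γ = 1 + K/(mc²) = 1 + 8525/1875.6 = 5.5452.
β = √(1 − 1/γ²) = √(1 − 0.0325211) = √0.9674789 = 0.9836.

0.9836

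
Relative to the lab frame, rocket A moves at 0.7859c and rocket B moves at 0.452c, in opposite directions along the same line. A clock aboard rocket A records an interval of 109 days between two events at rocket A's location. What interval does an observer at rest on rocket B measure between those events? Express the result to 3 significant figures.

268 days

Speed of rocket A in rocket B's frame: u = (v_A + v_B)/(1 + v_A v_B/c²) = (0.7859 + 0.452)/(1 + 0.7859×0.452) = 1.2379/1.3552268 = 0.91343; |u| = 0.91343c.
γ for this relative speed: γ = 1/√(1 − 0.834354) = 2.457.
The clock on rocket A records proper time, so rocket B measures Δt = γΔτ = 2.457 × 109 = 268 days.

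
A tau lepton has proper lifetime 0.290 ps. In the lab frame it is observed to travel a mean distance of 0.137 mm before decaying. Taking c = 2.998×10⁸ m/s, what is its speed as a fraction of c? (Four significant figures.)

0.8443c

Lab distance = (lab lifetime)·v = γτ·βc, so βγ = d/(cτ) = 1.370×10^-4/(2.998×10⁸ × 2.900×10^-13) = 1.5758.
With βγ = 1.5758: γ² = 1 + (βγ)² = 3.48315, and β = (βγ)/γ = 1.5758/1.86632 = 0.8443.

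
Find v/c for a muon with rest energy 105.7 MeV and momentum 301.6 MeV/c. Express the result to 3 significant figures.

pc/(mc²) = 301.6/105.7 = 2.8534 = βγ = β/√(1−β²).
So β² = x²/(1 + x²) with x = 2.8534: x² = 8.14189, β² = 8.14189/9.14189 = 0.890613, β = 0.944.

0.944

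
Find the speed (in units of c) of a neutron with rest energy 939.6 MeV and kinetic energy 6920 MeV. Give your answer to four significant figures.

0.9928c

K = (γ−1)mc², so γ = 1 + 6920/939.6 = 8.3648.
Then v/c = √(1 − γ⁻²) = √(1 − 0.0142919) = √0.9857081 = 0.9928.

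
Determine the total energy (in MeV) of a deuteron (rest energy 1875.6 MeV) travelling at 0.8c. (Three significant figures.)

3130 MeV

With β = 0.8, γ = 1/√(1 − 0.8²) = 1/√0.36 = 1.6667.
Total energy: E = γmc² = 1.6667 × 1875.6 MeV = 3130 MeV.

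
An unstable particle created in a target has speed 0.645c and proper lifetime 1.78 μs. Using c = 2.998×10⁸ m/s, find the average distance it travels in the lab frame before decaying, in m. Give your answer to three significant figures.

450 m

Lorentz factor: γ = (1 − 0.416025)^(−1/2) = 1.3086.
Lab-frame lifetime: Δt = γτ = 1.3086 × 1.78 μs = 2.3293 μs.
Distance: d = vΔt = 0.645 × 2.998×10⁸ m/s × 2.3293×10^-6 s = 450 m.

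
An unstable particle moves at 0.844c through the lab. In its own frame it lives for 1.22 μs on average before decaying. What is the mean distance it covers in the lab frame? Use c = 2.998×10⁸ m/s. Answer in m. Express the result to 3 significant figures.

576 m

Lorentz factor: γ = (1 − 0.712336)^(−1/2) = 1.8645.
Lab-frame lifetime: Δt = γτ = 1.8645 × 1.22 μs = 2.2747 μs.
Distance: d = vΔt = 0.844 × 2.998×10⁸ m/s × 2.2747×10^-6 s = 576 m.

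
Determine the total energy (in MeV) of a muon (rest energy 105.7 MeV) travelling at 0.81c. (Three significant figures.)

180 MeV

Lorentz factor: γ = (1 − 0.6561)^(−1/2) = 1.7052.
Total energy: E = γmc² = 1.7052 × 105.7 MeV = 180 MeV.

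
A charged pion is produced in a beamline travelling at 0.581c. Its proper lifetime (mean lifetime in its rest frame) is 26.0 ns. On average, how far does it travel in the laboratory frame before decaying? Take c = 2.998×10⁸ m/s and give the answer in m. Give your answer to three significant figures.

β² = 0.337561, so γ = 1/√0.662439 = 1.2286.
Lab-frame lifetime: Δt = γτ = 1.2286 × 26.0 ns = 31.944 ns.
Distance: d = vΔt = 0.581 × 2.998×10⁸ m/s × 3.1944×10^-8 s = 5.56 m.

5.56 m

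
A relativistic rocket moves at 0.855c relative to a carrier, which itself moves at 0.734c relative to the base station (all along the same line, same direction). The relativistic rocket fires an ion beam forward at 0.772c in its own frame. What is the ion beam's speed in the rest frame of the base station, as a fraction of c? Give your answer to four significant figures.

First combine the ion beam and relativistic rocket (S''→S'): u₁ = (0.772 + 0.855)/(1 + 0.772×0.855) = 1.627/1.66006 = 0.98009.
Then combine with the carrier (S'→S): u = (0.98009 + 0.734)/(1 + 0.98009×0.734) = 1.71409/1.71938606 = 0.99692.

0.9969c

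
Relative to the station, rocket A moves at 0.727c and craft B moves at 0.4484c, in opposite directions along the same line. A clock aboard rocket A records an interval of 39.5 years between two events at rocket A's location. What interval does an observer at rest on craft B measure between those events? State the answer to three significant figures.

85.3 years

The velocity of rocket A relative to craft B is (0.727 + 0.4484)c / (1 + 0.727×0.4484) = 0.88643c; relative speed 0.88643c.
At |u| = 0.88643c, γ = (1 − 0.785758)^(−1/2) = 2.1605.
Rocket A's interval is proper; time dilation gives Δt_B = γΔτ = 2.1605 × 39.5 years = 85.3 years.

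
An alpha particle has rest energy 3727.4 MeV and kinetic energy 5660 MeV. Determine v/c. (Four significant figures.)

γ = 1 + K/(mc²) = 1 + 5660/3727.4 = 2.5185.
β = √(1 − 1/γ²) = √(1 − 0.157658) = √0.842342 = 0.9178.

0.9178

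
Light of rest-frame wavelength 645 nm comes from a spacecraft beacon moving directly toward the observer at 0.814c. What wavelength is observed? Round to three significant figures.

Relativistic Doppler for wavelength: λ_obs = λ_src · √((1−β)/(1+β)).
With β = 0.814: factor = √(0.186/1.814) = 0.32021.
λ_obs = 645 × 0.32021 = 207 nm.

207 nm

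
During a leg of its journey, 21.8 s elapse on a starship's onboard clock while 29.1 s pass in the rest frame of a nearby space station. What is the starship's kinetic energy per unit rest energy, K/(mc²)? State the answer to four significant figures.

From Δt = γΔτ: γ = 29.1/21.8 = 1.33486.
K/(mc²) = γ − 1 = 1.33486 − 1 = 0.3349.

0.3349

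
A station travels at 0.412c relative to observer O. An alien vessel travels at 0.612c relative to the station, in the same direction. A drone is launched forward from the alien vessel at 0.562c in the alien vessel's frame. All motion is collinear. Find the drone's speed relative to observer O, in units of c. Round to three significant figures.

Apply u = (u'+v)/(1+u'v) twice. Drone in the station frame: (0.562+0.612)/(1+0.562·0.612) = 1.174/1.343944 = 0.87355c.
That velocity, transformed to the rest frame of observer O: (0.87355+0.412)/(1+0.87355·0.412) = 1.28555/1.3599026 = 0.94533c.

0.945c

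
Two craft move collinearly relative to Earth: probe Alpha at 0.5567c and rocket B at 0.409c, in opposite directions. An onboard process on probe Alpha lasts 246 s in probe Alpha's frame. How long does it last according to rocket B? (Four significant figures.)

The velocity of probe Alpha relative to rocket B is (0.5567 + 0.409)c / (1 + 0.5567×0.409) = 0.7866c; relative speed 0.7866c.
At |u| = 0.7866c, γ = (1 − 0.61874)^(−1/2) = 1.6195.
Probe Alpha's interval is proper; time dilation gives Δt_B = γΔτ = 1.6195 × 246 s = 398.4 s.

398.4 s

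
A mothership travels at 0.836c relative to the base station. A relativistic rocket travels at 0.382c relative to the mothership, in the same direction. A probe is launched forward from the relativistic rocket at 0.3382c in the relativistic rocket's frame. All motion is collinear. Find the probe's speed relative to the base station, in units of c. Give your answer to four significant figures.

0.9613c

Apply u = (u'+v)/(1+u'v) twice. Probe in the mothership frame: (0.3382+0.382)/(1+0.3382·0.382) = 0.7202/1.1291924 = 0.6378c.
That velocity, transformed to the rest frame of the base station: (0.6378+0.836)/(1+0.6378·0.836) = 1.4738/1.5332008 = 0.96126c.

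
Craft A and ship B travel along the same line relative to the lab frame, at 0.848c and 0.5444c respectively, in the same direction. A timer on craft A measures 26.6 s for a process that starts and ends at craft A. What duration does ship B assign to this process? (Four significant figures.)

Speed of craft A in ship B's frame: u = (v_A − v_B)/(1 − v_A v_B/c²) = (0.848 − 0.5444)/(1 − 0.848×0.5444) = 0.3036/0.5383488 = 0.56395; |u| = 0.56395c.
γ for this relative speed: γ = 1/√(1 − 0.31804) = 1.2109.
The clock on craft A records proper time, so ship B measures Δt = γΔτ = 1.2109 × 26.6 = 32.21 s.

32.21 s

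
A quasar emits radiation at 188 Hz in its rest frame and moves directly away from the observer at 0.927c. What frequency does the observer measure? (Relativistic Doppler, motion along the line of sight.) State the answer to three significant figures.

36.6 Hz

Relativistic Doppler (source moving away): f_obs = f_src · √((1−β)/(1+β)).
With β = 0.927: factor = √(0.073/1.927) = 0.19463.
f_obs = 188 × 0.19463 = 36.6 Hz.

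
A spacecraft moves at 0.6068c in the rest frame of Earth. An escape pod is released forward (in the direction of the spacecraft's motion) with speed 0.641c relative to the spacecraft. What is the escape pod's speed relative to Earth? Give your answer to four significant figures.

0.8984c

In units of c, u = (u' + v)/(1 + u'v) with u' = 0.641 and v = 0.6068.
Numerator: 0.641 + 0.6068 = 1.2478. Denominator: 1 + (0.641)(0.6068) = 1.3889588.
u = 1.2478/1.3889588 = 0.89837, so the speed is 0.8984c.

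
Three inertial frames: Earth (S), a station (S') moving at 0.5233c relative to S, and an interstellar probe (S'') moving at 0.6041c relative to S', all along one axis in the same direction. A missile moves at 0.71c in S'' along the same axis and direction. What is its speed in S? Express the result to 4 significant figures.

0.9741c

Compose velocities in two stages. Stage 1 (into S'): u₁ = (0.71+0.6041)/(1+0.71×0.6041) = 0.91965.
Stage 2 (into S): u = (0.91965+0.5233)/(1+0.91965×0.5233) = 0.97414, so the speed is 0.9741c.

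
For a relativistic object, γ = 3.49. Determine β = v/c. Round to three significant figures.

0.958

β = √(1 − 1/γ²) = √(1 − 1/12.1801) = √0.917899 = 0.958.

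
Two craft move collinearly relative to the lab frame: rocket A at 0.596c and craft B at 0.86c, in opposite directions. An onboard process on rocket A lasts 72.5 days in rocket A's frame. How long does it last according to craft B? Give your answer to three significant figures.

268 days

Transform rocket A's velocity into craft B's frame: (0.596 + 0.86)/(1 + 0.596·0.86) = 1.456/1.51256, so the relative speed is 0.96261c.
γ for this relative speed: γ = 1/√(1 − 0.926618) = 3.6915.
The clock on rocket A records proper time, so craft B measures Δt = γΔτ = 3.6915 × 72.5 = 268 days.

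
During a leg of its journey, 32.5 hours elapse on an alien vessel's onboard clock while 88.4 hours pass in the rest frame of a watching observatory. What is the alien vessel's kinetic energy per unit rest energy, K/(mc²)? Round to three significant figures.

γ = Δt/Δτ = 88.4/32.5 = 2.72.
K/(mc²) = γ − 1 = 2.72 − 1 = 1.72.

1.72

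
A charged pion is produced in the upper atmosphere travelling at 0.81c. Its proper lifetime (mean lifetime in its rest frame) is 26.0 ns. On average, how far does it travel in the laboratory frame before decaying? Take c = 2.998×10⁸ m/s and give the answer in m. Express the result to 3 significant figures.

10.8 m

Lorentz factor: γ = (1 − 0.6561)^(−1/2) = 1.7052.
Lab-frame lifetime: Δt = γτ = 1.7052 × 26.0 ns = 44.335 ns.
Distance: d = vΔt = 0.81 × 2.998×10⁸ m/s × 4.4335×10^-8 s = 10.8 m.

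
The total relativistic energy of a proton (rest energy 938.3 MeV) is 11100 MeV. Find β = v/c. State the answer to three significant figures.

0.996

Total energy E = γmc² gives γ = 11100/938.3 = 11.83.
Hence β = √(1 − 1/γ²) = √(1 − 0.00714547) = √0.99285453 = 0.996.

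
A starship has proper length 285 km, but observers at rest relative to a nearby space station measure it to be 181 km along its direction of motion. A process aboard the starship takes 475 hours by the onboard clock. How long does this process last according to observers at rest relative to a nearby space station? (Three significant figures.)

From L = L₀/γ: γ = 285/181 = 1.57459.
Δt = γΔτ = 1.57459 × 475 = 748 hours.

748 hours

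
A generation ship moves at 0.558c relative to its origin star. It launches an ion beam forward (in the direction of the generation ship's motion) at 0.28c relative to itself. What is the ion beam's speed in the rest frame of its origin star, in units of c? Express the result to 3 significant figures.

0.725c

Relativistic velocity addition: u = (u' + v)/(1 + u'v/c²), with u' = 0.28c and v = 0.558c.
Numerator: 0.28 + 0.558 = 0.838. Denominator: 1 + (0.28)(0.558) = 1.15624.
u = 0.838/1.15624 = 0.72476, so the speed is 0.725c.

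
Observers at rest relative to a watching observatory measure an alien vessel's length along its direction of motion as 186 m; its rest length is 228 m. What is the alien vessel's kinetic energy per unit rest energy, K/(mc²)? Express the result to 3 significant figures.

γ = L₀/L = 228/186 = 1.22581.
Since K = (γ−1)mc², K/(mc²) = 1.22581 − 1 = 0.226.

0.226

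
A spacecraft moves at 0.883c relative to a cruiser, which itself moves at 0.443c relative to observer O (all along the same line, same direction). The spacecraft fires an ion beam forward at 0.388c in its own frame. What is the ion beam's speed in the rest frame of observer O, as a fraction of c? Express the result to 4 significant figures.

First combine the ion beam and spacecraft (S''→S'): u₁ = (0.388 + 0.883)/(1 + 0.388×0.883) = 1.271/1.342604 = 0.94667.
Then combine with the cruiser (S'→S): u = (0.94667 + 0.443)/(1 + 0.94667×0.443) = 1.38967/1.41937481 = 0.97907.

0.9791c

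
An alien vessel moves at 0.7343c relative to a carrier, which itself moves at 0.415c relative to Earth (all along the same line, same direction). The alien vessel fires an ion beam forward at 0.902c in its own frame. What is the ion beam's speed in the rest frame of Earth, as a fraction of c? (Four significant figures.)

0.9935c

Apply u = (u'+v)/(1+u'v) twice. Ion beam in the carrier frame: (0.902+0.7343)/(1+0.902·0.7343) = 1.6363/1.6623386 = 0.98434c.
That velocity, transformed to the rest frame of Earth: (0.98434+0.415)/(1+0.98434·0.415) = 1.39934/1.4085011 = 0.9935c.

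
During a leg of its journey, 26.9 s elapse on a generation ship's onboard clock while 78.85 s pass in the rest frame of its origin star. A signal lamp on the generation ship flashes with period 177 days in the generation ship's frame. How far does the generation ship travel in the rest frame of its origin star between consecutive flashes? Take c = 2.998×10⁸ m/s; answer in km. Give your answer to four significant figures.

1.263×10^13 km

From Δt = γΔτ: γ = 78.85/26.9 = 2.93123.
β = √(1 − 1/γ²) = 0.94001. Lab-frame period = γτ = 2.93123×177 days = 518.83 days. Distance = βc × γτ = 0.94001 × 2.998×10⁸ m/s × 44826912 s = 1.2633×10^16 m = 1.263×10^13 km.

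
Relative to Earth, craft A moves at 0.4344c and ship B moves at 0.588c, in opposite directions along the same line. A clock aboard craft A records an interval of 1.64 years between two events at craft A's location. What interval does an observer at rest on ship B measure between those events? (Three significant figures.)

Speed of craft A in ship B's frame: u = (v_A + v_B)/(1 + v_A v_B/c²) = (0.4344 + 0.588)/(1 + 0.4344×0.588) = 1.0224/1.2554272 = 0.81438; |u| = 0.81438c.
At |u| = 0.81438c, γ = (1 − 0.663215)^(−1/2) = 1.7232.
Craft A's interval is proper; time dilation gives Δt_B = γΔτ = 1.7232 × 1.64 years = 2.83 years.

2.83 years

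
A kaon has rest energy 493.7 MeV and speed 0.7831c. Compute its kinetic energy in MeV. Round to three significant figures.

300 MeV

With β = 0.7831, γ = 1/√(1 − 0.7831²) = 1/√0.38675439 = 1.60799.
Kinetic energy: K = (γ − 1)mc² = (1.60799 − 1) × 493.7 MeV = 0.60799 × 493.7 = 300 MeV.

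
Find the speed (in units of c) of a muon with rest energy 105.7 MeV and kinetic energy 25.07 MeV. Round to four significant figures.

0.5888c

K = (γ−1)mc², so γ = 1 + 25.07/105.7 = 1.2372.
Then v/c = √(1 − γ⁻²) = √(1 − 0.653311) = √0.346689 = 0.5888.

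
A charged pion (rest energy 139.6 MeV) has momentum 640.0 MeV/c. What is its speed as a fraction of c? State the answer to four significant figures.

pc/(mc²) = 640.0/139.6 = 4.5845 = βγ = β/√(1−β²).
So β² = x²/(1 + x²) with x = 4.5845: x² = 21.0176, β² = 21.0176/22.0176 = 0.954582, β = 0.9770.

0.9770c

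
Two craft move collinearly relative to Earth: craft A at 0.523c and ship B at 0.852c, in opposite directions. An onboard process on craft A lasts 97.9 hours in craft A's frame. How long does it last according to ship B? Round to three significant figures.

Transform craft A's velocity into ship B's frame: (0.523 + 0.852)/(1 + 0.523·0.852) = 1.375/1.445596, so the relative speed is 0.95116c.
γ for this relative speed: γ = 1/√(1 − 0.904705) = 3.2394.
The clock on craft A records proper time, so ship B measures Δt = γΔτ = 3.2394 × 97.9 = 317 hours.

317 hours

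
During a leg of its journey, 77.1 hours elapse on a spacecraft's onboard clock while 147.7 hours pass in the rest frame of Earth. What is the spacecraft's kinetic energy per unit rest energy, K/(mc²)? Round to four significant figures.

From Δt = γΔτ: γ = 147.7/77.1 = 1.91569.
K/(mc²) = γ − 1 = 1.91569 − 1 = 0.9157.

0.9157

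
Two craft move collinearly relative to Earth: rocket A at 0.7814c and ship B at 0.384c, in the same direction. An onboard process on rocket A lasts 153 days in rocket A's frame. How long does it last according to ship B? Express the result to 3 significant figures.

186 days

Transform rocket A's velocity into ship B's frame: (0.7814 − 0.384)/(1 − 0.7814·0.384) = 0.3974/0.6999424, so the relative speed is 0.56776c.
γ for this relative speed: γ = 1/√(1 − 0.322351) = 1.2148.
Rocket A's interval is proper; time dilation gives Δt_B = γΔτ = 1.2148 × 153 days = 186 days.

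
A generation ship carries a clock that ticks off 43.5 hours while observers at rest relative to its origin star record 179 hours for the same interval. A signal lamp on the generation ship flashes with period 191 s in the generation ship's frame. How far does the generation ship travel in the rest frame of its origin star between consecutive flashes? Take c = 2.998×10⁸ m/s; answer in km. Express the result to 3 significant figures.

2.29×10^8 km

The time-dilation ratio gives γ = 179/43.5 = 4.11494.
β = √(1 − 1/γ²) = 0.97002. Lab-frame period = γτ = 4.11494×191 s = 785.95 s. Distance = βc × γτ = 0.97002 × 2.998×10⁸ m/s × 785.95 s = 2.2856×10^11 m = 2.29×10^8 km.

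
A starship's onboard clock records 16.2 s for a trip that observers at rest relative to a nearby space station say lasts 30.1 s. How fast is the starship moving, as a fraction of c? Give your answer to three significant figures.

0.843c

γ = Δt/Δτ = 30.1/16.2 = 1.858.
β = √(1 − 1/γ²) = √(1 − 0.289673) = √0.710327 = 0.843.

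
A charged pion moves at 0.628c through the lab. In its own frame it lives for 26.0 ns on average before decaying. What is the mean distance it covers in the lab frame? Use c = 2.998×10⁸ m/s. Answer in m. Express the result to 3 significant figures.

With β = 0.628, γ = 1/√(1 − 0.628²) = 1/√0.605616 = 1.285.
Lab-frame lifetime: Δt = γτ = 1.285 × 26.0 ns = 33.41 ns.
Distance: d = vΔt = 0.628 × 2.998×10⁸ m/s × 3.3410×10^-8 s = 6.29 m.

6.29 m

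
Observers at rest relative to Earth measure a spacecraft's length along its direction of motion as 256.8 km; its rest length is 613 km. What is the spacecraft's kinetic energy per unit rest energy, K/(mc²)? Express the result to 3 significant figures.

γ = L₀/L = 613/256.8 = 2.38707.
K/(mc²) = γ − 1 = 2.38707 − 1 = 1.39.

1.39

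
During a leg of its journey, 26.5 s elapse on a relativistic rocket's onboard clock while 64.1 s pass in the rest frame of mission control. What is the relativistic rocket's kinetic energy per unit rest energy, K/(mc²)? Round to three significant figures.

1.42

From Δt = γΔτ: γ = 64.1/26.5 = 2.41887.
Since K = (γ−1)mc², K/(mc²) = 2.41887 − 1 = 1.42.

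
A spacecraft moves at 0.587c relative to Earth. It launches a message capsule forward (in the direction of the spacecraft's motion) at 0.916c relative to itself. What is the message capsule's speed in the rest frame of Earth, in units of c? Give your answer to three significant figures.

In units of c, u = (u' + v)/(1 + u'v) with u' = 0.916 and v = 0.587.
Numerator: 0.916 + 0.587 = 1.503. Denominator: 1 + (0.916)(0.587) = 1.537692.
u = 1.503/1.537692 = 0.97744, so the speed is 0.977c.

0.977c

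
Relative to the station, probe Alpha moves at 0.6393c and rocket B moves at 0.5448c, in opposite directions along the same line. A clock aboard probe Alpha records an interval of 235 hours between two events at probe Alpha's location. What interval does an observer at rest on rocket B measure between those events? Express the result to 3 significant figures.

491 hours

Speed of probe Alpha in rocket B's frame: u = (v_A + v_B)/(1 + v_A v_B/c²) = (0.6393 + 0.5448)/(1 + 0.6393×0.5448) = 1.1841/1.34829064 = 0.87822; |u| = 0.87822c.
γ for this relative speed: γ = 1/√(1 − 0.77127) = 2.0909.
The clock on probe Alpha records proper time, so rocket B measures Δt = γΔτ = 2.0909 × 235 = 491 hours.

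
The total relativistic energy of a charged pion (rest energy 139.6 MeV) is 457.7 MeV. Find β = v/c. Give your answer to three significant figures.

Total energy E = γmc² gives γ = 457.7/139.6 = 3.2787.
Hence β = √(1 − 1/γ²) = √(1 − 0.0930243) = √0.9069757 = 0.952.

0.952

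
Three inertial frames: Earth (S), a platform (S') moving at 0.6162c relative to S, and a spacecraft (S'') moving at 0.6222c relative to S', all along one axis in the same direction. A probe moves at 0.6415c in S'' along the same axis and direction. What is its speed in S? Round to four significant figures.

Apply u = (u'+v)/(1+u'v) twice. Probe in the platform frame: (0.6415+0.6222)/(1+0.6415·0.6222) = 1.2637/1.3991413 = 0.9032c.
That velocity, transformed to the rest frame of Earth: (0.9032+0.6162)/(1+0.9032·0.6162) = 1.5194/1.55655184 = 0.97613c.

0.9761c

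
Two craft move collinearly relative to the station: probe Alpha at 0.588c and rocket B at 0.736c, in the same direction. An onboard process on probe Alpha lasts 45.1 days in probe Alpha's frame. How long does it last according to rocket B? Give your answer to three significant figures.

46.7 days

The velocity of probe Alpha relative to rocket B is (0.588 − 0.736)c / (1 − 0.588×0.736) = −0.26092c; relative speed 0.26092c.
γ for this relative speed: γ = 1/√(1 − 0.0680792) = 1.0359.
Probe Alpha's interval is proper; time dilation gives Δt_B = γΔτ = 1.0359 × 45.1 days = 46.7 days.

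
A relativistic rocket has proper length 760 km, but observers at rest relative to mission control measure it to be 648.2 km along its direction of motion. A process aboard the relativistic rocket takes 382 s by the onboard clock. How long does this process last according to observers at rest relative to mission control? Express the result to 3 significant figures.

Length contraction gives γ = L₀/L = 760/648.2 = 1.17248.
The same γ dilates the second interval: 1.17248 × 382 s = 448 s.

448 s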